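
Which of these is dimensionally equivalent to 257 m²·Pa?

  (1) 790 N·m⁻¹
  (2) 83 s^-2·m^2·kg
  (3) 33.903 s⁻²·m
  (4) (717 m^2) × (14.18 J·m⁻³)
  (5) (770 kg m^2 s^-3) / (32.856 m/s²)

Reference: Pa·m² = N·m⁻²·m² = kg·m·s⁻².
Each option:
  (1) N·m⁻¹ = kg·m·s⁻²·m⁻¹ = kg·s⁻²
  (2) kg·m²·s⁻²
  (3) m·s⁻²
  (4) [m²] · [kg·m⁻¹·s⁻²] = kg·m·s⁻²  ← same
  (5) [kg·m²·s⁻³] / [m·s⁻²] = kg·m·s⁻¹
Only (4) matches kg·m·s⁻².

(4)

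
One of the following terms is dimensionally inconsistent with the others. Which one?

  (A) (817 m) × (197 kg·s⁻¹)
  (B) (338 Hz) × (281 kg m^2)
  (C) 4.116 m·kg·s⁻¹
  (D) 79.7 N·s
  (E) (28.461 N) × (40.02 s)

(B)

In SI base units:
  (A) [m] · [kg·s⁻¹] = kg·m·s⁻¹
  (B) [s⁻¹] · [kg·m²] = kg·m²·s⁻¹
  (C) kg·m·s⁻¹
  (D) N·s = kg·m·s⁻²·s = kg·m·s⁻¹
  (E) [kg·m·s⁻²] · [s] = kg·m·s⁻¹
All reduce to kg·m·s⁻¹ except (B), which is kg·m²·s⁻¹.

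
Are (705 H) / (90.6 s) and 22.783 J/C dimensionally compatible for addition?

No

Reduce each to base SI dimensions:
  (705 H) / (90.6 s):  [kg·m²·s⁻²·A⁻²] / [s] = kg·m²·s⁻³·A⁻²
  22.783 J/C:  J·C⁻¹ = N·m·(s·A)⁻¹ = kg·m²·s⁻³·A⁻¹
kg·m²·s⁻³·A⁻² ≠ kg·m²·s⁻³·A⁻¹, so they cannot be added.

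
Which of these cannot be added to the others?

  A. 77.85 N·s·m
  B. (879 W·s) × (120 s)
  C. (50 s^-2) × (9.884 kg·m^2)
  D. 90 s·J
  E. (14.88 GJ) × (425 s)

C.

Dimensions:
  A. N·m·s = kg·m·s⁻²·m·s = kg·m²·s⁻¹
  B. [kg·m²·s⁻²] · [s] = kg·m²·s⁻¹
  C. [s⁻²] · [kg·m²] = kg·m²·s⁻²
  D. J·s = N·m·s = kg·m²·s⁻¹
  E. [kg·m²·s⁻²] · [s] = kg·m²·s⁻¹
All reduce to kg·m²·s⁻¹ except C., which is kg·m²·s⁻².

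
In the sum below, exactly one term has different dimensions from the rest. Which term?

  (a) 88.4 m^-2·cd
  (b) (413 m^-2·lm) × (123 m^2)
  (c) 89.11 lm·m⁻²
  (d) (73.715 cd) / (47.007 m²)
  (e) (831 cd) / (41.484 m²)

Expand each in SI base units:
  (a) cd·m⁻² = m⁻²·cd
  (b) [m⁻²·cd] · [m²] = cd
  (c) lm·m⁻² = cd·m⁻² = m⁻²·cd
  (d) [cd] / [m²] = m⁻²·cd
  (e) [cd] / [m²] = m⁻²·cd
All reduce to m⁻²·cd except (b), which is cd.

(b)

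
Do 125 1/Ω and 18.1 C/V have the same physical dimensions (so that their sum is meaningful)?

No

Expand each in SI base units:
  125 1/Ω:  Ω⁻¹ = (V·A⁻¹)⁻¹ = kg⁻¹·m⁻²·s³·A²
  18.1 C/V:  C·V⁻¹ = s·A·(J·C⁻¹)⁻¹ = kg⁻¹·m⁻²·s⁴·A²
kg⁻¹·m⁻²·s³·A² ≠ kg⁻¹·m⁻²·s⁴·A², so they cannot be added.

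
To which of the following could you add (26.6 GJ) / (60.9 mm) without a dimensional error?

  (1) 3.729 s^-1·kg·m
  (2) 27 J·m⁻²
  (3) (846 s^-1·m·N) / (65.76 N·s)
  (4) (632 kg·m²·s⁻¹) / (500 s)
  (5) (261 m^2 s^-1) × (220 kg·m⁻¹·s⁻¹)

(5)

Reference: [kg·m²·s⁻²] / [m] = kg·m·s⁻².
Each option:
  (1) kg·m·s⁻¹
  (2) J·m⁻² = N·m·m⁻² = kg·s⁻²
  (3) [kg·m²·s⁻³] / [kg·m·s⁻¹] = m·s⁻²
  (4) [kg·m²·s⁻¹] / [s] = kg·m²·s⁻²
  (5) [m²·s⁻¹] · [kg·m⁻¹·s⁻¹] = kg·m·s⁻²  ← same
Only (5) matches kg·m·s⁻².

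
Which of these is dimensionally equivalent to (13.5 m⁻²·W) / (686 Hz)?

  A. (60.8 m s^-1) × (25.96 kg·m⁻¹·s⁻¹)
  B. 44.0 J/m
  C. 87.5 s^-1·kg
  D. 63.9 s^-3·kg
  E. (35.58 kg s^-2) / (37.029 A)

A.

Reference: [kg·s⁻³] / [s⁻¹] = kg·s⁻².
Each option:
  A. [m·s⁻¹] · [kg·m⁻¹·s⁻¹] = kg·s⁻²  ← same
  B. J·m⁻¹ = N·m·m⁻¹ = kg·m·s⁻²
  C. kg·s⁻¹
  D. kg·s⁻³
  E. [kg·s⁻²] / [A] = kg·s⁻²·A⁻¹
Only A. matches kg·s⁻².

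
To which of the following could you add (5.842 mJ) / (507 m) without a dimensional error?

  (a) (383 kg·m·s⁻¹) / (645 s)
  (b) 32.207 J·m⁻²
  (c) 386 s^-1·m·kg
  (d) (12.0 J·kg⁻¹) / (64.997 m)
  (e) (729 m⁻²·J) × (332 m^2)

(a)

Reference: [kg·m²·s⁻²] / [m] = kg·m·s⁻².
Each option:
  (a) [kg·m·s⁻¹] / [s] = kg·m·s⁻²  ← same
  (b) J·m⁻² = N·m·m⁻² = kg·s⁻²
  (c) kg·m·s⁻¹
  (d) [m²·s⁻²] / [m] = m·s⁻²
  (e) [kg·s⁻²] · [m²] = kg·m²·s⁻²
Only (a) matches kg·m·s⁻².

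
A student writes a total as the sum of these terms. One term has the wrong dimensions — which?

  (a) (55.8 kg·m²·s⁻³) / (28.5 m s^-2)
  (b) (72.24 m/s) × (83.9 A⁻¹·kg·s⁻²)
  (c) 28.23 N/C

(a)

In SI base units:
  (a) [kg·m²·s⁻³] / [m·s⁻²] = kg·m·s⁻¹
  (b) [m·s⁻¹] · [kg·s⁻²·A⁻¹] = kg·m·s⁻³·A⁻¹
  (c) N·C⁻¹ = kg·m·s⁻²·(s·A)⁻¹ = kg·m·s⁻³·A⁻¹
All reduce to kg·m·s⁻³·A⁻¹ except (a), which is kg·m·s⁻¹.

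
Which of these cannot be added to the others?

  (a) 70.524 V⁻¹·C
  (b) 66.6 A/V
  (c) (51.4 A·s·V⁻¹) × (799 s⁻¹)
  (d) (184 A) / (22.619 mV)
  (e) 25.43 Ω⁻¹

In SI base units:
  (a) C·V⁻¹ = s·A·(J·C⁻¹)⁻¹ = kg⁻¹·m⁻²·s⁴·A²
  (b) A·V⁻¹ = A·(J·C⁻¹)⁻¹ = kg⁻¹·m⁻²·s³·A²
  (c) [kg⁻¹·m⁻²·s⁴·A²] · [s⁻¹] = kg⁻¹·m⁻²·s³·A²
  (d) [A] / [kg·m²·s⁻³·A⁻¹] = kg⁻¹·m⁻²·s³·A²
  (e) Ω⁻¹ = (V·A⁻¹)⁻¹ = kg⁻¹·m⁻²·s³·A²
All reduce to kg⁻¹·m⁻²·s³·A² except (a), which is kg⁻¹·m⁻²·s⁴·A².

(a)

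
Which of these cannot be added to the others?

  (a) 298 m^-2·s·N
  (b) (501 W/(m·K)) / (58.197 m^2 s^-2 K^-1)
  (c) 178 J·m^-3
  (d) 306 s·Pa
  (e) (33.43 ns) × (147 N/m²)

(c)

Reduce each to base SI dimensions:
  (a) N·s·m⁻² = kg·m·s⁻²·s·m⁻² = kg·m⁻¹·s⁻¹
  (b) [kg·m·s⁻³·K⁻¹] / [m²·s⁻²·K⁻¹] = kg·m⁻¹·s⁻¹
  (c) J·m⁻³ = N·m·m⁻³ = kg·m⁻¹·s⁻²
  (d) Pa·s = N·m⁻²·s = kg·m⁻¹·s⁻¹
  (e) [s] · [kg·m⁻¹·s⁻²] = kg·m⁻¹·s⁻¹
All reduce to kg·m⁻¹·s⁻¹ except (c), which is kg·m⁻¹·s⁻².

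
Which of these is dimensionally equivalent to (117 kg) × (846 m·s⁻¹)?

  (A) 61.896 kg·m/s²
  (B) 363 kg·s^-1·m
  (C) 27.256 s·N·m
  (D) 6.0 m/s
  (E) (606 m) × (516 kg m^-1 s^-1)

Reference: [kg] · [m·s⁻¹] = kg·m·s⁻¹.
Each option:
  (A) kg·m·s⁻²
  (B) kg·m·s⁻¹  ← same
  (C) N·m·s = kg·m·s⁻²·m·s = kg·m²·s⁻¹
  (D) m·s⁻¹
  (E) [m] · [kg·m⁻¹·s⁻¹] = kg·s⁻¹
Only (B) matches kg·m·s⁻¹.

(B)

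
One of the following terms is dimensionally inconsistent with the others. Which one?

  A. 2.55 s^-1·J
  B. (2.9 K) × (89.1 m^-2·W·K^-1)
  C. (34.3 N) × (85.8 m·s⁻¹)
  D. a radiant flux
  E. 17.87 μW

Reduce each to base SI dimensions:
  A. J·s⁻¹ = N·m·s⁻¹ = kg·m²·s⁻³
  B. [K] · [kg·s⁻³·K⁻¹] = kg·s⁻³
  C. [kg·m·s⁻²] · [m·s⁻¹] = kg·m²·s⁻³
  D. [radiant flux] = kg·m²·s⁻³
  E. W = J·s⁻¹ = kg·m²·s⁻³
All reduce to kg·m²·s⁻³ except B., which is kg·s⁻³.

B.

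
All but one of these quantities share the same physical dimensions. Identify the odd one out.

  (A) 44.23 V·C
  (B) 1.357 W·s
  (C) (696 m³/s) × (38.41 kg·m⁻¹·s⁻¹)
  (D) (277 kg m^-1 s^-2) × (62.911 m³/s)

Dimensions:
  (A) C·V = s·A·J·C⁻¹ = kg·m²·s⁻²
  (B) W·s = J·s⁻¹·s = kg·m²·s⁻²
  (C) [m³·s⁻¹] · [kg·m⁻¹·s⁻¹] = kg·m²·s⁻²
  (D) [kg·m⁻¹·s⁻²] · [m³·s⁻¹] = kg·m²·s⁻³
All reduce to kg·m²·s⁻² except (D), which is kg·m²·s⁻³.

(D)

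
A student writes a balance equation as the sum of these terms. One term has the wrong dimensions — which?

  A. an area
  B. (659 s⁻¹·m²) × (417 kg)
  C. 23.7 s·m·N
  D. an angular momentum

A.

Expand each in SI base units:
  A. [area] = m²
  B. [m²·s⁻¹] · [kg] = kg·m²·s⁻¹
  C. N·m·s = kg·m·s⁻²·m·s = kg·m²·s⁻¹
  D. [angular momentum] = kg·m²·s⁻¹
All reduce to kg·m²·s⁻¹ except A., which is m².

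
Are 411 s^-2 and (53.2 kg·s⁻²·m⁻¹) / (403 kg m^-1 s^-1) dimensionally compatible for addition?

No

Reduce each to base SI dimensions:
  411 s^-2:  s⁻²
  (53.2 kg·s⁻²·m⁻¹) / (403 kg m^-1 s^-1):  [kg·m⁻¹·s⁻²] / [kg·m⁻¹·s⁻¹] = s⁻¹
s⁻² ≠ s⁻¹, so they cannot be added.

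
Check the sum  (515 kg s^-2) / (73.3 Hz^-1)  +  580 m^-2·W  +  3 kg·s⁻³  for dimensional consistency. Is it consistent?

Yes

Dimensions:
  (515 kg s^-2) / (73.3 Hz^-1):  [kg·s⁻²] / [s] = kg·s⁻³
  580 m^-2·W:  W·m⁻² = J·s⁻¹·m⁻² = kg·s⁻³
  3 kg·s⁻³:  kg·s⁻³
Every term reduces to kg·s⁻³.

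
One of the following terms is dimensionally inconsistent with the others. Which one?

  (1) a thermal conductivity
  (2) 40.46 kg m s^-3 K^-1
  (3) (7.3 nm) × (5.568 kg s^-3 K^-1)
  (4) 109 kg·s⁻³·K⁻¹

In SI base units:
  (1) [thermal conductivity] = kg·m·s⁻³·K⁻¹
  (2) kg·m·s⁻³·K⁻¹
  (3) [m] · [kg·s⁻³·K⁻¹] = kg·m·s⁻³·K⁻¹
  (4) kg·s⁻³·K⁻¹
All reduce to kg·m·s⁻³·K⁻¹ except (4), which is kg·s⁻³·K⁻¹.

(4)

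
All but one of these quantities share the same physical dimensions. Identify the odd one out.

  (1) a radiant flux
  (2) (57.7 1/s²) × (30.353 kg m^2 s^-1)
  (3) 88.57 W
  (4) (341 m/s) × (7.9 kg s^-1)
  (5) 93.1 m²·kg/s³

(4)

Reduce each to base SI dimensions:
  (1) [radiant flux] = kg·m²·s⁻³
  (2) [s⁻²] · [kg·m²·s⁻¹] = kg·m²·s⁻³
  (3) W = J·s⁻¹ = kg·m²·s⁻³
  (4) [m·s⁻¹] · [kg·s⁻¹] = kg·m·s⁻²
  (5) kg·m²·s⁻³
All reduce to kg·m²·s⁻³ except (4), which is kg·m·s⁻².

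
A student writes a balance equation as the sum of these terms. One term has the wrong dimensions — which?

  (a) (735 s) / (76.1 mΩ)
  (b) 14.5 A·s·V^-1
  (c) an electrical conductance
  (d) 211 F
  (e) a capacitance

Expand each in SI base units:
  (a) [s] / [kg·m²·s⁻³·A⁻²] = kg⁻¹·m⁻²·s⁴·A²
  (b) A·s·V⁻¹ = A·s·(J·C⁻¹)⁻¹ = kg⁻¹·m⁻²·s⁴·A²
  (c) [electrical conductance] = kg⁻¹·m⁻²·s³·A²
  (d) F = C·V⁻¹ = kg⁻¹·m⁻²·s⁴·A²
  (e) [capacitance] = kg⁻¹·m⁻²·s⁴·A²
All reduce to kg⁻¹·m⁻²·s⁴·A² except (c), which is kg⁻¹·m⁻²·s³·A².

(c)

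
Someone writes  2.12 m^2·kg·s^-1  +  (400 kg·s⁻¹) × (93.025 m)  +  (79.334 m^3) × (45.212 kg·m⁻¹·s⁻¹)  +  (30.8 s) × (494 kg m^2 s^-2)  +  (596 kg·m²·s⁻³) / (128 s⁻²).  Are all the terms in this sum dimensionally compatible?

No

Reduce each to base SI dimensions:
  2.12 m^2·kg·s^-1:  kg·m²·s⁻¹
  (400 kg·s⁻¹) × (93.025 m):  [kg·s⁻¹] · [m] = kg·m·s⁻¹
  (79.334 m^3) × (45.212 kg·m⁻¹·s⁻¹):  [m³] · [kg·m⁻¹·s⁻¹] = kg·m²·s⁻¹
  (30.8 s) × (494 kg m^2 s^-2):  [s] · [kg·m²·s⁻²] = kg·m²·s⁻¹
  (596 kg·m²·s⁻³) / (128 s⁻²):  [kg·m²·s⁻³] / [s⁻²] = kg·m²·s⁻¹
The terms do not share a single dimension (kg·m²·s⁻¹ vs kg·m·s⁻¹).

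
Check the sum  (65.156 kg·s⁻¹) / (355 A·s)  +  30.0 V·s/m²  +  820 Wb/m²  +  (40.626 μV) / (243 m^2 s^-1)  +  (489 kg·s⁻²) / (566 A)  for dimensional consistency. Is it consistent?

Yes

Work out the base dimensions of each:
  (65.156 kg·s⁻¹) / (355 A·s):  [kg·s⁻¹] / [s·A] = kg·s⁻²·A⁻¹
  30.0 V·s/m²:  V·s·m⁻² = J·C⁻¹·s·m⁻² = kg·s⁻²·A⁻¹
  820 Wb/m²:  Wb·m⁻² = V·s·m⁻² = kg·s⁻²·A⁻¹
  (40.626 μV) / (243 m^2 s^-1):  [kg·m²·s⁻³·A⁻¹] / [m²·s⁻¹] = kg·s⁻²·A⁻¹
  (489 kg·s⁻²) / (566 A):  [kg·s⁻²] / [A] = kg·s⁻²·A⁻¹
Every term reduces to kg·s⁻²·A⁻¹.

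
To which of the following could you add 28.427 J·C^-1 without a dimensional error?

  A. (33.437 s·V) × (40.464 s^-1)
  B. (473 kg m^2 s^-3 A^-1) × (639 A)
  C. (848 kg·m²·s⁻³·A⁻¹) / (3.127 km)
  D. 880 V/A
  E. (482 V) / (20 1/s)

A.

Reference: J·C⁻¹ = N·m·(s·A)⁻¹ = kg·m²·s⁻³·A⁻¹.
Each option:
  A. [kg·m²·s⁻²·A⁻¹] · [s⁻¹] = kg·m²·s⁻³·A⁻¹  ← same
  B. [kg·m²·s⁻³·A⁻¹] · [A] = kg·m²·s⁻³
  C. [kg·m²·s⁻³·A⁻¹] / [m] = kg·m·s⁻³·A⁻¹
  D. V·A⁻¹ = J·C⁻¹·A⁻¹ = kg·m²·s⁻³·A⁻²
  E. [kg·m²·s⁻³·A⁻¹] / [s⁻¹] = kg·m²·s⁻²·A⁻¹
Only A. matches kg·m²·s⁻³·A⁻¹.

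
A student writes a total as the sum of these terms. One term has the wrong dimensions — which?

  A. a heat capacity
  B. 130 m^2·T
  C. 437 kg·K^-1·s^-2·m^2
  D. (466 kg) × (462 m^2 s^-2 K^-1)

Work out the base dimensions of each:
  A. [heat capacity] = kg·m²·s⁻²·K⁻¹
  B. T·m² = Wb·m⁻²·m² = kg·m²·s⁻²·A⁻¹
  C. kg·m²·s⁻²·K⁻¹
  D. [kg] · [m²·s⁻²·K⁻¹] = kg·m²·s⁻²·K⁻¹
All reduce to kg·m²·s⁻²·K⁻¹ except B., which is kg·m²·s⁻²·A⁻¹.

B.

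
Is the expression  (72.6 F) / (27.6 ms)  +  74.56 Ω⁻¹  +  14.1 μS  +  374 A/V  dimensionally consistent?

In SI base units:
  (72.6 F) / (27.6 ms):  [kg⁻¹·m⁻²·s⁴·A²] / [s] = kg⁻¹·m⁻²·s³·A²
  74.56 Ω⁻¹:  Ω⁻¹ = (V·A⁻¹)⁻¹ = kg⁻¹·m⁻²·s³·A²
  14.1 μS:  S = Ω⁻¹ = kg⁻¹·m⁻²·s³·A²
  374 A/V:  A·V⁻¹ = A·(J·C⁻¹)⁻¹ = kg⁻¹·m⁻²·s³·A²
Every term reduces to kg⁻¹·m⁻²·s³·A².

Yes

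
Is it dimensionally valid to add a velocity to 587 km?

No

Reduce each to base SI dimensions:
  a velocity:  [velocity] = m·s⁻¹
  587 km:  m
m·s⁻¹ ≠ m, so they cannot be added.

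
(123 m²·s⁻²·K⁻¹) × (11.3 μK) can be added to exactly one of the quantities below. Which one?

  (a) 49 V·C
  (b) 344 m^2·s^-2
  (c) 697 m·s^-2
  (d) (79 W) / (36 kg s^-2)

Reference: [m²·s⁻²·K⁻¹] · [K] = m²·s⁻².
Each option:
  (a) C·V = s·A·J·C⁻¹ = kg·m²·s⁻²
  (b) m²·s⁻²  ← same
  (c) m·s⁻²
  (d) [kg·m²·s⁻³] / [kg·s⁻²] = m²·s⁻¹
Only (b) matches m²·s⁻².

(b)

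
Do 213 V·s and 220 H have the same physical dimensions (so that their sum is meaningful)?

No

Work out the base dimensions of each:
  213 V·s:  V·s = J·C⁻¹·s = kg·m²·s⁻²·A⁻¹
  220 H:  H = V·s·A⁻¹ = kg·m²·s⁻²·A⁻²
kg·m²·s⁻²·A⁻¹ ≠ kg·m²·s⁻²·A⁻², so they cannot be added.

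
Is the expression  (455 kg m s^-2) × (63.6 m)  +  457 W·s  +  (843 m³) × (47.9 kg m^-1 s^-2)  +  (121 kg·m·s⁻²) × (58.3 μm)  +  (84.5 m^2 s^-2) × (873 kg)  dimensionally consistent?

Yes

Expand each in SI base units:
  (455 kg m s^-2) × (63.6 m):  [kg·m·s⁻²] · [m] = kg·m²·s⁻²
  457 W·s:  W·s = J·s⁻¹·s = kg·m²·s⁻²
  (843 m³) × (47.9 kg m^-1 s^-2):  [m³] · [kg·m⁻¹·s⁻²] = kg·m²·s⁻²
  (121 kg·m·s⁻²) × (58.3 μm):  [kg·m·s⁻²] · [m] = kg·m²·s⁻²
  (84.5 m^2 s^-2) × (873 kg):  [m²·s⁻²] · [kg] = kg·m²·s⁻²
Every term reduces to kg·m²·s⁻².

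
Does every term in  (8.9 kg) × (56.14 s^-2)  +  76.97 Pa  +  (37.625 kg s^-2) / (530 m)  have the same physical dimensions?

No

Work out the base dimensions of each:
  (8.9 kg) × (56.14 s^-2):  [kg] · [s⁻²] = kg·s⁻²
  76.97 Pa:  Pa = N·m⁻² = kg·m⁻¹·s⁻²
  (37.625 kg s^-2) / (530 m):  [kg·s⁻²] / [m] = kg·m⁻¹·s⁻²
The terms do not share a single dimension (kg·m⁻¹·s⁻² vs kg·s⁻²).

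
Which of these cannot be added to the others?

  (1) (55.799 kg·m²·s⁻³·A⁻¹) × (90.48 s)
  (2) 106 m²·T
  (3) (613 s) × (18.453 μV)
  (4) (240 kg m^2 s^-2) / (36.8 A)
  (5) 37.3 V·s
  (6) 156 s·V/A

Work out the base dimensions of each:
  (1) [kg·m²·s⁻³·A⁻¹] · [s] = kg·m²·s⁻²·A⁻¹
  (2) T·m² = Wb·m⁻²·m² = kg·m²·s⁻²·A⁻¹
  (3) [s] · [kg·m²·s⁻³·A⁻¹] = kg·m²·s⁻²·A⁻¹
  (4) [kg·m²·s⁻²] / [A] = kg·m²·s⁻²·A⁻¹
  (5) V·s = J·C⁻¹·s = kg·m²·s⁻²·A⁻¹
  (6) V·s·A⁻¹ = J·C⁻¹·s·A⁻¹ = kg·m²·s⁻²·A⁻²
All reduce to kg·m²·s⁻²·A⁻¹ except (6), which is kg·m²·s⁻²·A⁻².

(6)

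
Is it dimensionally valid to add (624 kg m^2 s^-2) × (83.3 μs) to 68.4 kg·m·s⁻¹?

No

Reduce each to base SI dimensions:
  (624 kg m^2 s^-2) × (83.3 μs):  [kg·m²·s⁻²] · [s] = kg·m²·s⁻¹
  68.4 kg·m·s⁻¹:  kg·m·s⁻¹
kg·m²·s⁻¹ ≠ kg·m·s⁻¹, so they cannot be added.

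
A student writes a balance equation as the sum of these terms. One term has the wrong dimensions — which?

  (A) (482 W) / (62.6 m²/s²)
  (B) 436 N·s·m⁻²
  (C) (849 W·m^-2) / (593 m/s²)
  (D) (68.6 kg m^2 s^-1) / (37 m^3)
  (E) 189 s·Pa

Expand each in SI base units:
  (A) [kg·m²·s⁻³] / [m²·s⁻²] = kg·s⁻¹
  (B) N·s·m⁻² = kg·m·s⁻²·s·m⁻² = kg·m⁻¹·s⁻¹
  (C) [kg·s⁻³] / [m·s⁻²] = kg·m⁻¹·s⁻¹
  (D) [kg·m²·s⁻¹] / [m³] = kg·m⁻¹·s⁻¹
  (E) Pa·s = N·m⁻²·s = kg·m⁻¹·s⁻¹
All reduce to kg·m⁻¹·s⁻¹ except (A), which is kg·s⁻¹.

(A)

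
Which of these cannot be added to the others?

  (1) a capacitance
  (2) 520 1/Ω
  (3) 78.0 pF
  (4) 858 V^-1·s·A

(2)

Expand each in SI base units:
  (1) [capacitance] = kg⁻¹·m⁻²·s⁴·A²
  (2) Ω⁻¹ = (V·A⁻¹)⁻¹ = kg⁻¹·m⁻²·s³·A²
  (3) F = C·V⁻¹ = kg⁻¹·m⁻²·s⁴·A²
  (4) A·s·V⁻¹ = A·s·(J·C⁻¹)⁻¹ = kg⁻¹·m⁻²·s⁴·A²
All reduce to kg⁻¹·m⁻²·s⁴·A² except (2), which is kg⁻¹·m⁻²·s³·A².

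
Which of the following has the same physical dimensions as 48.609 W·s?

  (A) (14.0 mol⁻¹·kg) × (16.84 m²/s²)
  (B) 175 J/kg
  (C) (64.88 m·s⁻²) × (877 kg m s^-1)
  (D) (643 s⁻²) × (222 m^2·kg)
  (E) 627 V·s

Reference: W·s = J·s⁻¹·s = kg·m²·s⁻².
Each option:
  (A) [kg·mol⁻¹] · [m²·s⁻²] = kg·m²·s⁻²·mol⁻¹
  (B) J·kg⁻¹ = N·m·kg⁻¹ = m²·s⁻²
  (C) [m·s⁻²] · [kg·m·s⁻¹] = kg·m²·s⁻³
  (D) [s⁻²] · [kg·m²] = kg·m²·s⁻²  ← same
  (E) V·s = J·C⁻¹·s = kg·m²·s⁻²·A⁻¹
Only (D) matches kg·m²·s⁻².

(D)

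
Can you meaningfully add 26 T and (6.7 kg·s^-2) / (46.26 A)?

Reduce each to base SI dimensions:
  26 T:  T = Wb·m⁻² = kg·s⁻²·A⁻¹
  (6.7 kg·s^-2) / (46.26 A):  [kg·s⁻²] / [A] = kg·s⁻²·A⁻¹
Both are kg·s⁻²·A⁻¹, so they have the same dimensions and can be added.

Yes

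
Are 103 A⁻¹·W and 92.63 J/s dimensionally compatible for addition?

No

Dimensions:
  103 A⁻¹·W:  W·A⁻¹ = J·s⁻¹·A⁻¹ = kg·m²·s⁻³·A⁻¹
  92.63 J/s:  J·s⁻¹ = N·m·s⁻¹ = kg·m²·s⁻³
kg·m²·s⁻³·A⁻¹ ≠ kg·m²·s⁻³, so they cannot be added.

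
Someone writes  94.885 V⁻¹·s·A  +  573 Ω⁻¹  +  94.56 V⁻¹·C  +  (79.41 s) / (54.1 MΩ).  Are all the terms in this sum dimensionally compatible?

Reduce each to base SI dimensions:
  94.885 V⁻¹·s·A:  A·s·V⁻¹ = A·s·(J·C⁻¹)⁻¹ = kg⁻¹·m⁻²·s⁴·A²
  573 Ω⁻¹:  Ω⁻¹ = (V·A⁻¹)⁻¹ = kg⁻¹·m⁻²·s³·A²
  94.56 V⁻¹·C:  C·V⁻¹ = s·A·(J·C⁻¹)⁻¹ = kg⁻¹·m⁻²·s⁴·A²
  (79.41 s) / (54.1 MΩ):  [s] / [kg·m²·s⁻³·A⁻²] = kg⁻¹·m⁻²·s⁴·A²
The terms do not share a single dimension (kg⁻¹·m⁻²·s³·A² vs kg⁻¹·m⁻²·s⁴·A²).

No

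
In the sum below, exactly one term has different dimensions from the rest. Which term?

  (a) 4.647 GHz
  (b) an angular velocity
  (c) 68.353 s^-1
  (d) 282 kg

In SI base units:
  (a) Hz = s⁻¹
  (b) [angular velocity] = s⁻¹
  (c) s⁻¹
  (d) kg
All reduce to s⁻¹ except (d), which is kg.

(d)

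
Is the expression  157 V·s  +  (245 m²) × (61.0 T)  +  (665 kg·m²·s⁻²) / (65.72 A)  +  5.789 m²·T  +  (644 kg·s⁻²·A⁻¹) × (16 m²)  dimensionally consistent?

Dimensions:
  157 V·s:  V·s = J·C⁻¹·s = kg·m²·s⁻²·A⁻¹
  (245 m²) × (61.0 T):  [m²] · [kg·s⁻²·A⁻¹] = kg·m²·s⁻²·A⁻¹
  (665 kg·m²·s⁻²) / (65.72 A):  [kg·m²·s⁻²] / [A] = kg·m²·s⁻²·A⁻¹
  5.789 m²·T:  T·m² = Wb·m⁻²·m² = kg·m²·s⁻²·A⁻¹
  (644 kg·s⁻²·A⁻¹) × (16 m²):  [kg·s⁻²·A⁻¹] · [m²] = kg·m²·s⁻²·A⁻¹
Every term reduces to kg·m²·s⁻²·A⁻¹.

Yes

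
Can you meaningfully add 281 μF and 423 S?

In SI base units:
  281 μF:  F = C·V⁻¹ = kg⁻¹·m⁻²·s⁴·A²
  423 S:  S = Ω⁻¹ = kg⁻¹·m⁻²·s³·A²
kg⁻¹·m⁻²·s⁴·A² ≠ kg⁻¹·m⁻²·s³·A², so they cannot be added.

No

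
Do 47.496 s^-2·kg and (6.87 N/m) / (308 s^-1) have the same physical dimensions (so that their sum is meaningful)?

Dimensions:
  47.496 s^-2·kg:  kg·s⁻²
  (6.87 N/m) / (308 s^-1):  [kg·s⁻²] / [s⁻¹] = kg·s⁻¹
kg·s⁻² ≠ kg·s⁻¹, so they cannot be added.

No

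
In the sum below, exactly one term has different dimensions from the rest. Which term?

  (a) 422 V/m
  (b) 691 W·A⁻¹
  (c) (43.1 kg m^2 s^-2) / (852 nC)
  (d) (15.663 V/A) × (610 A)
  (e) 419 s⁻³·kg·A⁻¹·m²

In SI base units:
  (a) V·m⁻¹ = J·C⁻¹·m⁻¹ = kg·m·s⁻³·A⁻¹
  (b) W·A⁻¹ = J·s⁻¹·A⁻¹ = kg·m²·s⁻³·A⁻¹
  (c) [kg·m²·s⁻²] / [s·A] = kg·m²·s⁻³·A⁻¹
  (d) [kg·m²·s⁻³·A⁻²] · [A] = kg·m²·s⁻³·A⁻¹
  (e) kg·m²·s⁻³·A⁻¹
All reduce to kg·m²·s⁻³·A⁻¹ except (a), which is kg·m·s⁻³·A⁻¹.

(a)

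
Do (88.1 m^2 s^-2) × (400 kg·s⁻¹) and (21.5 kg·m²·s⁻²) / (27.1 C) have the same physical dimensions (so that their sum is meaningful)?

Dimensions:
  (88.1 m^2 s^-2) × (400 kg·s⁻¹):  [m²·s⁻²] · [kg·s⁻¹] = kg·m²·s⁻³
  (21.5 kg·m²·s⁻²) / (27.1 C):  [kg·m²·s⁻²] / [s·A] = kg·m²·s⁻³·A⁻¹
kg·m²·s⁻³ ≠ kg·m²·s⁻³·A⁻¹, so they cannot be added.

No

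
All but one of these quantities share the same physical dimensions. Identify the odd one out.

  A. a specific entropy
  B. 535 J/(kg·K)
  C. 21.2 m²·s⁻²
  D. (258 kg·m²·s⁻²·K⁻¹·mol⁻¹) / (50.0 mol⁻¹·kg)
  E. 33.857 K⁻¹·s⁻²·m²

Dimensions:
  A. [specific entropy] = m²·s⁻²·K⁻¹
  B. J·kg⁻¹·K⁻¹ = N·m·kg⁻¹·K⁻¹ = m²·s⁻²·K⁻¹
  C. m²·s⁻²
  D. [kg·m²·s⁻²·K⁻¹·mol⁻¹] / [kg·mol⁻¹] = m²·s⁻²·K⁻¹
  E. m²·s⁻²·K⁻¹
All reduce to m²·s⁻²·K⁻¹ except C., which is m²·s⁻².

C.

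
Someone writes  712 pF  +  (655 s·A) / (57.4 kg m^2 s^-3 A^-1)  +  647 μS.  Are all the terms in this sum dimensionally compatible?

Reduce each to base SI dimensions:
  712 pF:  F = C·V⁻¹ = kg⁻¹·m⁻²·s⁴·A²
  (655 s·A) / (57.4 kg m^2 s^-3 A^-1):  [s·A] / [kg·m²·s⁻³·A⁻¹] = kg⁻¹·m⁻²·s⁴·A²
  647 μS:  S = Ω⁻¹ = kg⁻¹·m⁻²·s³·A²
The terms do not share a single dimension (kg⁻¹·m⁻²·s³·A² vs kg⁻¹·m⁻²·s⁴·A²).

No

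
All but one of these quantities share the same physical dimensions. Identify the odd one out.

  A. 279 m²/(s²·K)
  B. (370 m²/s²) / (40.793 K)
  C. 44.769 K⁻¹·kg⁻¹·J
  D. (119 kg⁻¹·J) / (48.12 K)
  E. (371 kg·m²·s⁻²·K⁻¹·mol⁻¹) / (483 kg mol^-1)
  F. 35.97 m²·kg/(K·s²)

F.

In SI base units:
  A. m²·s⁻²·K⁻¹
  B. [m²·s⁻²] / [K] = m²·s⁻²·K⁻¹
  C. J·kg⁻¹·K⁻¹ = N·m·kg⁻¹·K⁻¹ = m²·s⁻²·K⁻¹
  D. [m²·s⁻²] / [K] = m²·s⁻²·K⁻¹
  E. [kg·m²·s⁻²·K⁻¹·mol⁻¹] / [kg·mol⁻¹] = m²·s⁻²·K⁻¹
  F. kg·m²·s⁻²·K⁻¹
All reduce to m²·s⁻²·K⁻¹ except F., which is kg·m²·s⁻²·K⁻¹.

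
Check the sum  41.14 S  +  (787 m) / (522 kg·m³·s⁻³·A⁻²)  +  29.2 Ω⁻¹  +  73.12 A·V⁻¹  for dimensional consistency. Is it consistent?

Yes

Reduce each to base SI dimensions:
  41.14 S:  S = Ω⁻¹ = kg⁻¹·m⁻²·s³·A²
  (787 m) / (522 kg·m³·s⁻³·A⁻²):  [m] / [kg·m³·s⁻³·A⁻²] = kg⁻¹·m⁻²·s³·A²
  29.2 Ω⁻¹:  Ω⁻¹ = (V·A⁻¹)⁻¹ = kg⁻¹·m⁻²·s³·A²
  73.12 A·V⁻¹:  A·V⁻¹ = A·(J·C⁻¹)⁻¹ = kg⁻¹·m⁻²·s³·A²
Every term reduces to kg⁻¹·m⁻²·s³·A².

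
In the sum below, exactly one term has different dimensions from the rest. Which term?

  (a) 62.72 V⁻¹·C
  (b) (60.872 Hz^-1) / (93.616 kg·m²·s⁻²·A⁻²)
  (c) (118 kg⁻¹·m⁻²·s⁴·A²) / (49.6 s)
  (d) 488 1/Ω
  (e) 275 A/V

(a)

Expand each in SI base units:
  (a) C·V⁻¹ = s·A·(J·C⁻¹)⁻¹ = kg⁻¹·m⁻²·s⁴·A²
  (b) [s] / [kg·m²·s⁻²·A⁻²] = kg⁻¹·m⁻²·s³·A²
  (c) [kg⁻¹·m⁻²·s⁴·A²] / [s] = kg⁻¹·m⁻²·s³·A²
  (d) Ω⁻¹ = (V·A⁻¹)⁻¹ = kg⁻¹·m⁻²·s³·A²
  (e) A·V⁻¹ = A·(J·C⁻¹)⁻¹ = kg⁻¹·m⁻²·s³·A²
All reduce to kg⁻¹·m⁻²·s³·A² except (a), which is kg⁻¹·m⁻²·s⁴·A².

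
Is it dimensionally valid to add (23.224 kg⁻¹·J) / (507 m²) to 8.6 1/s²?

Expand each in SI base units:
  (23.224 kg⁻¹·J) / (507 m²):  [m²·s⁻²] / [m²] = s⁻²
  8.6 1/s²:  s⁻²
Both are s⁻², so they have the same dimensions and can be added.

Yes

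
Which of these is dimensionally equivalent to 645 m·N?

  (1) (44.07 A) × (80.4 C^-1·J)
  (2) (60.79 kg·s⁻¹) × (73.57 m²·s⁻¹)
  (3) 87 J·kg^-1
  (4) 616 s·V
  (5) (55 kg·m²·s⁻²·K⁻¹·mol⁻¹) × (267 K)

(2)

Reference: N·m = kg·m·s⁻²·m = kg·m²·s⁻².
Each option:
  (1) [A] · [kg·m²·s⁻³·A⁻¹] = kg·m²·s⁻³
  (2) [kg·s⁻¹] · [m²·s⁻¹] = kg·m²·s⁻²  ← same
  (3) J·kg⁻¹ = N·m·kg⁻¹ = m²·s⁻²
  (4) V·s = J·C⁻¹·s = kg·m²·s⁻²·A⁻¹
  (5) [kg·m²·s⁻²·K⁻¹·mol⁻¹] · [K] = kg·m²·s⁻²·mol⁻¹
Only (2) matches kg·m²·s⁻².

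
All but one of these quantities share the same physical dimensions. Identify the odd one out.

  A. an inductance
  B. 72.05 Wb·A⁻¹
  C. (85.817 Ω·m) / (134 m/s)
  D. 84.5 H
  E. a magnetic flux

Expand each in SI base units:
  A. [inductance] = kg·m²·s⁻²·A⁻²
  B. Wb·A⁻¹ = V·s·A⁻¹ = kg·m²·s⁻²·A⁻²
  C. [kg·m³·s⁻³·A⁻²] / [m·s⁻¹] = kg·m²·s⁻²·A⁻²
  D. H = V·s·A⁻¹ = kg·m²·s⁻²·A⁻²
  E. [magnetic flux] = kg·m²·s⁻²·A⁻¹
All reduce to kg·m²·s⁻²·A⁻² except E., which is kg·m²·s⁻²·A⁻¹.

E.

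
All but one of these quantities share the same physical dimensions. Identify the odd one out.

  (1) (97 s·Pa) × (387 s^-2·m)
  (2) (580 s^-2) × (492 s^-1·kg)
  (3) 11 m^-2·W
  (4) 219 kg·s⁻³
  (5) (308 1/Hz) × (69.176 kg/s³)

(5)

Dimensions:
  (1) [kg·m⁻¹·s⁻¹] · [m·s⁻²] = kg·s⁻³
  (2) [s⁻²] · [kg·s⁻¹] = kg·s⁻³
  (3) W·m⁻² = J·s⁻¹·m⁻² = kg·s⁻³
  (4) kg·s⁻³
  (5) [s] · [kg·s⁻³] = kg·s⁻²
All reduce to kg·s⁻³ except (5), which is kg·s⁻².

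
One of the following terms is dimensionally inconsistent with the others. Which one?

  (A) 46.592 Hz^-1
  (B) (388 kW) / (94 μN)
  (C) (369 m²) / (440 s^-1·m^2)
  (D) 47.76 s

Dimensions:
  (A) Hz⁻¹ = (s⁻¹)⁻¹ = s
  (B) [kg·m²·s⁻³] / [kg·m·s⁻²] = m·s⁻¹
  (C) [m²] / [m²·s⁻¹] = s
  (D) s
All reduce to s except (B), which is m·s⁻¹.

(B)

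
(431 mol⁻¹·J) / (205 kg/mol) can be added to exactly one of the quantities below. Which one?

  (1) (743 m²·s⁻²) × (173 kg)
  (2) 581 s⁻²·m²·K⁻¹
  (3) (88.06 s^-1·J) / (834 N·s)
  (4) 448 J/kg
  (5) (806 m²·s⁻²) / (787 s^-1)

Reference: [kg·m²·s⁻²·mol⁻¹] / [kg·mol⁻¹] = m²·s⁻².
Each option:
  (1) [m²·s⁻²] · [kg] = kg·m²·s⁻²
  (2) m²·s⁻²·K⁻¹
  (3) [kg·m²·s⁻³] / [kg·m·s⁻¹] = m·s⁻²
  (4) J·kg⁻¹ = N·m·kg⁻¹ = m²·s⁻²  ← same
  (5) [m²·s⁻²] / [s⁻¹] = m²·s⁻¹
Only (4) matches m²·s⁻².

(4)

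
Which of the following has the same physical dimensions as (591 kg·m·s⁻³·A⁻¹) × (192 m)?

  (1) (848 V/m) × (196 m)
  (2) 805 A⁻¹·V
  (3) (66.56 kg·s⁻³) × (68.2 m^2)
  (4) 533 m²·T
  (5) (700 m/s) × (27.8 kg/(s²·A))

Reference: [kg·m·s⁻³·A⁻¹] · [m] = kg·m²·s⁻³·A⁻¹.
Each option:
  (1) [kg·m·s⁻³·A⁻¹] · [m] = kg·m²·s⁻³·A⁻¹  ← same
  (2) V·A⁻¹ = J·C⁻¹·A⁻¹ = kg·m²·s⁻³·A⁻²
  (3) [kg·s⁻³] · [m²] = kg·m²·s⁻³
  (4) T·m² = Wb·m⁻²·m² = kg·m²·s⁻²·A⁻¹
  (5) [m·s⁻¹] · [kg·s⁻²·A⁻¹] = kg·m·s⁻³·A⁻¹
Only (1) matches kg·m²·s⁻³·A⁻¹.

(1)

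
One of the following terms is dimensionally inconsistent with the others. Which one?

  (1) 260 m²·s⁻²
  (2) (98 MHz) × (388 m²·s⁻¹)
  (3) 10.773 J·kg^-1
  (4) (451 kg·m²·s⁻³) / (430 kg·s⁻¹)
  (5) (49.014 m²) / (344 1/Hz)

(5)

In SI base units:
  (1) m²·s⁻²
  (2) [s⁻¹] · [m²·s⁻¹] = m²·s⁻²
  (3) J·kg⁻¹ = N·m·kg⁻¹ = m²·s⁻²
  (4) [kg·m²·s⁻³] / [kg·s⁻¹] = m²·s⁻²
  (5) [m²] / [s] = m²·s⁻¹
All reduce to m²·s⁻² except (5), which is m²·s⁻¹.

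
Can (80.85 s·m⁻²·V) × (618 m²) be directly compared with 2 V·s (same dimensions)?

Yes

Work out the base dimensions of each:
  (80.85 s·m⁻²·V) × (618 m²):  [kg·s⁻²·A⁻¹] · [m²] = kg·m²·s⁻²·A⁻¹
  2 V·s:  V·s = J·C⁻¹·s = kg·m²·s⁻²·A⁻¹
Both are kg·m²·s⁻²·A⁻¹, so they have the same dimensions and can be added.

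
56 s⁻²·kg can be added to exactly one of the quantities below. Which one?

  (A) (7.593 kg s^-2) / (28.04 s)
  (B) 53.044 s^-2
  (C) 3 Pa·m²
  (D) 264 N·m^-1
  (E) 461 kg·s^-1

(D)

Reference: kg·s⁻².
Each option:
  (A) [kg·s⁻²] / [s] = kg·s⁻³
  (B) s⁻²
  (C) Pa·m² = N·m⁻²·m² = kg·m·s⁻²
  (D) N·m⁻¹ = kg·m·s⁻²·m⁻¹ = kg·s⁻²  ← same
  (E) kg·s⁻¹
Only (D) matches kg·s⁻².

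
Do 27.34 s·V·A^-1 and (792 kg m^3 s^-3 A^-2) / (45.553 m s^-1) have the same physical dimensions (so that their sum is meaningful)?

Yes

Reduce each to base SI dimensions:
  27.34 s·V·A^-1:  V·s·A⁻¹ = J·C⁻¹·s·A⁻¹ = kg·m²·s⁻²·A⁻²
  (792 kg m^3 s^-3 A^-2) / (45.553 m s^-1):  [kg·m³·s⁻³·A⁻²] / [m·s⁻¹] = kg·m²·s⁻²·A⁻²
Both are kg·m²·s⁻²·A⁻², so they have the same dimensions and can be added.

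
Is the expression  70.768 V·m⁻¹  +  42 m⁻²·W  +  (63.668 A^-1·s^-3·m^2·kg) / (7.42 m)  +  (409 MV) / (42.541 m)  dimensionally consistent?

Work out the base dimensions of each:
  70.768 V·m⁻¹:  V·m⁻¹ = J·C⁻¹·m⁻¹ = kg·m·s⁻³·A⁻¹
  42 m⁻²·W:  W·m⁻² = J·s⁻¹·m⁻² = kg·s⁻³
  (63.668 A^-1·s^-3·m^2·kg) / (7.42 m):  [kg·m²·s⁻³·A⁻¹] / [m] = kg·m·s⁻³·A⁻¹
  (409 MV) / (42.541 m):  [kg·m²·s⁻³·A⁻¹] / [m] = kg·m·s⁻³·A⁻¹
The terms do not share a single dimension (kg·m·s⁻³·A⁻¹ vs kg·s⁻³).

No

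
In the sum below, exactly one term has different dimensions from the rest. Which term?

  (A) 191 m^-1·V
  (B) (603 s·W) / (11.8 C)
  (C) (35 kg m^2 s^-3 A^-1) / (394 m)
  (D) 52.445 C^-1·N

Reduce each to base SI dimensions:
  (A) V·m⁻¹ = J·C⁻¹·m⁻¹ = kg·m·s⁻³·A⁻¹
  (B) [kg·m²·s⁻²] / [s·A] = kg·m²·s⁻³·A⁻¹
  (C) [kg·m²·s⁻³·A⁻¹] / [m] = kg·m·s⁻³·A⁻¹
  (D) N·C⁻¹ = kg·m·s⁻²·(s·A)⁻¹ = kg·m·s⁻³·A⁻¹
All reduce to kg·m·s⁻³·A⁻¹ except (B), which is kg·m²·s⁻³·A⁻¹.

(B)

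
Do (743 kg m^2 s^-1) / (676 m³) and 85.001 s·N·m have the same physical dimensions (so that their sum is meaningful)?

No

Expand each in SI base units:
  (743 kg m^2 s^-1) / (676 m³):  [kg·m²·s⁻¹] / [m³] = kg·m⁻¹·s⁻¹
  85.001 s·N·m:  N·m·s = kg·m·s⁻²·m·s = kg·m²·s⁻¹
kg·m⁻¹·s⁻¹ ≠ kg·m²·s⁻¹, so they cannot be added.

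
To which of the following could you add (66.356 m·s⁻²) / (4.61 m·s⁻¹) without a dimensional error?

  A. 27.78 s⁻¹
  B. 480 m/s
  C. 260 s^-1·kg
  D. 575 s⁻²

A.

Reference: [m·s⁻²] / [m·s⁻¹] = s⁻¹.
Each option:
  A. s⁻¹  ← same
  B. m·s⁻¹
  C. kg·s⁻¹
  D. s⁻²
Only A. matches s⁻¹.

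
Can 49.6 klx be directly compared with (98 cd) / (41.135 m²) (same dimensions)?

Yes

Work out the base dimensions of each:
  49.6 klx:  lx = lm·m⁻² = m⁻²·cd
  (98 cd) / (41.135 m²):  [cd] / [m²] = m⁻²·cd
Both are m⁻²·cd, so they have the same dimensions and can be added.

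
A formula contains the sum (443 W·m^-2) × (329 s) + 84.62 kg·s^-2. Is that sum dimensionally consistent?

Yes

Dimensions:
  (443 W·m^-2) × (329 s):  [kg·s⁻³] · [s] = kg·s⁻²
  84.62 kg·s^-2:  kg·s⁻²
Both are kg·s⁻², so they have the same dimensions and can be added.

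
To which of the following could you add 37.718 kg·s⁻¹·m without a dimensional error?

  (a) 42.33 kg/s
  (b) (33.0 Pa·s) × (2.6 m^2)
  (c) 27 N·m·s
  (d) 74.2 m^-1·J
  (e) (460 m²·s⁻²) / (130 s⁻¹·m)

(b)

Reference: kg·m·s⁻¹.
Each option:
  (a) kg·s⁻¹
  (b) [kg·m⁻¹·s⁻¹] · [m²] = kg·m·s⁻¹  ← same
  (c) N·m·s = kg·m·s⁻²·m·s = kg·m²·s⁻¹
  (d) J·m⁻¹ = N·m·m⁻¹ = kg·m·s⁻²
  (e) [m²·s⁻²] / [m·s⁻¹] = m·s⁻¹
Only (b) matches kg·m·s⁻¹.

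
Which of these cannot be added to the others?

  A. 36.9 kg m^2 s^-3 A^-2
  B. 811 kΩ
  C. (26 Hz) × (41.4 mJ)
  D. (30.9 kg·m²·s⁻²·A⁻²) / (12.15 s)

Dimensions:
  A. kg·m²·s⁻³·A⁻²
  B. Ω = V·A⁻¹ = kg·m²·s⁻³·A⁻²
  C. [s⁻¹] · [kg·m²·s⁻²] = kg·m²·s⁻³
  D. [kg·m²·s⁻²·A⁻²] / [s] = kg·m²·s⁻³·A⁻²
All reduce to kg·m²·s⁻³·A⁻² except C., which is kg·m²·s⁻³.

C.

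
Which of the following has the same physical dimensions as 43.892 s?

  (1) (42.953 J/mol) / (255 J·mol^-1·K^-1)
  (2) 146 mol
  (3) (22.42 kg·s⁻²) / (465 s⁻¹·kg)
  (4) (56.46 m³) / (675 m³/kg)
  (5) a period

Reference: s.
Each option:
  (1) [kg·m²·s⁻²·mol⁻¹] / [kg·m²·s⁻²·K⁻¹·mol⁻¹] = K
  (2) mol
  (3) [kg·s⁻²] / [kg·s⁻¹] = s⁻¹
  (4) [m³] / [kg⁻¹·m³] = kg
  (5) [period] = s  ← same
Only (5) matches s.

(5)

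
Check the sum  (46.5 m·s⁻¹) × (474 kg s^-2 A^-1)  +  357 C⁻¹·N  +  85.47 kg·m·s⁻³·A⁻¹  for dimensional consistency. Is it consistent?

Expand each in SI base units:
  (46.5 m·s⁻¹) × (474 kg s^-2 A^-1):  [m·s⁻¹] · [kg·s⁻²·A⁻¹] = kg·m·s⁻³·A⁻¹
  357 C⁻¹·N:  N·C⁻¹ = kg·m·s⁻²·(s·A)⁻¹ = kg·m·s⁻³·A⁻¹
  85.47 kg·m·s⁻³·A⁻¹:  kg·m·s⁻³·A⁻¹
Every term reduces to kg·m·s⁻³·A⁻¹.

Yes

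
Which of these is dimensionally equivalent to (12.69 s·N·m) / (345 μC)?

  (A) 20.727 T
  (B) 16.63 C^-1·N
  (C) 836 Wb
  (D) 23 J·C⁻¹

(C)

Reference: [kg·m²·s⁻¹] / [s·A] = kg·m²·s⁻²·A⁻¹.
Each option:
  (A) T = Wb·m⁻² = kg·s⁻²·A⁻¹
  (B) N·C⁻¹ = kg·m·s⁻²·(s·A)⁻¹ = kg·m·s⁻³·A⁻¹
  (C) Wb = V·s = kg·m²·s⁻²·A⁻¹  ← same
  (D) J·C⁻¹ = N·m·(s·A)⁻¹ = kg·m²·s⁻³·A⁻¹
Only (C) matches kg·m²·s⁻²·A⁻¹.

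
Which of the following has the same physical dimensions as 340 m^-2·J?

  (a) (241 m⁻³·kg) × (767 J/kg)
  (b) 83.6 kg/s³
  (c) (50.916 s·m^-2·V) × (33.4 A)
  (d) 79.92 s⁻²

(c)

Reference: J·m⁻² = N·m·m⁻² = kg·s⁻².
Each option:
  (a) [kg·m⁻³] · [m²·s⁻²] = kg·m⁻¹·s⁻²
  (b) kg·s⁻³
  (c) [kg·s⁻²·A⁻¹] · [A] = kg·s⁻²  ← same
  (d) s⁻²
Only (c) matches kg·s⁻².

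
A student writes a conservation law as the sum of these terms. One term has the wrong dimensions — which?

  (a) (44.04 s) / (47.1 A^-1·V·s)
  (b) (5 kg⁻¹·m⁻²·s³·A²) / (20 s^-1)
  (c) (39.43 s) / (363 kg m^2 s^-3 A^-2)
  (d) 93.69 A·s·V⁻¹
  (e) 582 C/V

(a)

Work out the base dimensions of each:
  (a) [s] / [kg·m²·s⁻²·A⁻²] = kg⁻¹·m⁻²·s³·A²
  (b) [kg⁻¹·m⁻²·s³·A²] / [s⁻¹] = kg⁻¹·m⁻²·s⁴·A²
  (c) [s] / [kg·m²·s⁻³·A⁻²] = kg⁻¹·m⁻²·s⁴·A²
  (d) A·s·V⁻¹ = A·s·(J·C⁻¹)⁻¹ = kg⁻¹·m⁻²·s⁴·A²
  (e) C·V⁻¹ = s·A·(J·C⁻¹)⁻¹ = kg⁻¹·m⁻²·s⁴·A²
All reduce to kg⁻¹·m⁻²·s⁴·A² except (a), which is kg⁻¹·m⁻²·s³·A².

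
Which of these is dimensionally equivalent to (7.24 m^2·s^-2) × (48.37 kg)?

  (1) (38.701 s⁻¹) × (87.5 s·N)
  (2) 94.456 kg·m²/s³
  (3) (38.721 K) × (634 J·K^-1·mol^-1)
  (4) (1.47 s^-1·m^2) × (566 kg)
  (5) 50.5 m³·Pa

(5)

Reference: [m²·s⁻²] · [kg] = kg·m²·s⁻².
Each option:
  (1) [s⁻¹] · [kg·m·s⁻¹] = kg·m·s⁻²
  (2) kg·m²·s⁻³
  (3) [K] · [kg·m²·s⁻²·K⁻¹·mol⁻¹] = kg·m²·s⁻²·mol⁻¹
  (4) [m²·s⁻¹] · [kg] = kg·m²·s⁻¹
  (5) Pa·m³ = N·m⁻²·m³ = kg·m²·s⁻²  ← same
Only (5) matches kg·m²·s⁻².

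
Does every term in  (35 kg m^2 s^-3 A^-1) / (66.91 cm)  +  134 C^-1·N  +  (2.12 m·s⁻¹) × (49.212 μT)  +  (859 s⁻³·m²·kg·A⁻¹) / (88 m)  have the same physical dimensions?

Yes

Work out the base dimensions of each:
  (35 kg m^2 s^-3 A^-1) / (66.91 cm):  [kg·m²·s⁻³·A⁻¹] / [m] = kg·m·s⁻³·A⁻¹
  134 C^-1·N:  N·C⁻¹ = kg·m·s⁻²·(s·A)⁻¹ = kg·m·s⁻³·A⁻¹
  (2.12 m·s⁻¹) × (49.212 μT):  [m·s⁻¹] · [kg·s⁻²·A⁻¹] = kg·m·s⁻³·A⁻¹
  (859 s⁻³·m²·kg·A⁻¹) / (88 m):  [kg·m²·s⁻³·A⁻¹] / [m] = kg·m·s⁻³·A⁻¹
Every term reduces to kg·m·s⁻³·A⁻¹.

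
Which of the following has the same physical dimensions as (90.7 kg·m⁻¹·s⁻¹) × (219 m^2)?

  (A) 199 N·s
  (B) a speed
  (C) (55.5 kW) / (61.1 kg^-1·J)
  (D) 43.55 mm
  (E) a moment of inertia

(A)

Reference: [kg·m⁻¹·s⁻¹] · [m²] = kg·m·s⁻¹.
Each option:
  (A) N·s = kg·m·s⁻²·s = kg·m·s⁻¹  ← same
  (B) [speed] = m·s⁻¹
  (C) [kg·m²·s⁻³] / [m²·s⁻²] = kg·s⁻¹
  (D) m
  (E) [moment of inertia] = kg·m²
Only (A) matches kg·m·s⁻¹.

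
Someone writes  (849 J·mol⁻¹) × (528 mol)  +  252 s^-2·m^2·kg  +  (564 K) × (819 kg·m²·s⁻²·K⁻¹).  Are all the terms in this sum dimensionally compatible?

Yes

Dimensions:
  (849 J·mol⁻¹) × (528 mol):  [kg·m²·s⁻²·mol⁻¹] · [mol] = kg·m²·s⁻²
  252 s^-2·m^2·kg:  kg·m²·s⁻²
  (564 K) × (819 kg·m²·s⁻²·K⁻¹):  [K] · [kg·m²·s⁻²·K⁻¹] = kg·m²·s⁻²
Every term reduces to kg·m²·s⁻².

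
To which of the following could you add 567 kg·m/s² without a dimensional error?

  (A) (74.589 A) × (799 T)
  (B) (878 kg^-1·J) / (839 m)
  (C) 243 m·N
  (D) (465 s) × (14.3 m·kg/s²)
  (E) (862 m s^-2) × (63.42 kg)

(E)

Reference: kg·m·s⁻².
Each option:
  (A) [A] · [kg·s⁻²·A⁻¹] = kg·s⁻²
  (B) [m²·s⁻²] / [m] = m·s⁻²
  (C) N·m = kg·m·s⁻²·m = kg·m²·s⁻²
  (D) [s] · [kg·m·s⁻²] = kg·m·s⁻¹
  (E) [m·s⁻²] · [kg] = kg·m·s⁻²  ← same
Only (E) matches kg·m·s⁻².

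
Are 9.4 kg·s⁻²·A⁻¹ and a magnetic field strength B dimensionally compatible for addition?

Reduce each to base SI dimensions:
  9.4 kg·s⁻²·A⁻¹:  kg·s⁻²·A⁻¹
  a magnetic field strength B:  [magnetic field strength B] = kg·s⁻²·A⁻¹
Both are kg·s⁻²·A⁻¹, so they have the same dimensions and can be added.

Yes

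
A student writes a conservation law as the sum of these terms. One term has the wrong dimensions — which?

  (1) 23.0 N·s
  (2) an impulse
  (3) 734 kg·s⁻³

Dimensions:
  (1) N·s = kg·m·s⁻²·s = kg·m·s⁻¹
  (2) [impulse] = kg·m·s⁻¹
  (3) kg·s⁻³
All reduce to kg·m·s⁻¹ except (3), which is kg·s⁻³.

(3)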